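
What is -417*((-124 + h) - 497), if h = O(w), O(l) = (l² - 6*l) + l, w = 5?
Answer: 258957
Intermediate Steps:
O(l) = l² - 5*l
h = 0 (h = 5*(-5 + 5) = 5*0 = 0)
-417*((-124 + h) - 497) = -417*((-124 + 0) - 497) = -417*(-124 - 497) = -417*(-621) = 258957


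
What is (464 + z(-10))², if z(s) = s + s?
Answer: 197136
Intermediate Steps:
z(s) = 2*s
(464 + z(-10))² = (464 + 2*(-10))² = (464 - 20)² = 444² = 197136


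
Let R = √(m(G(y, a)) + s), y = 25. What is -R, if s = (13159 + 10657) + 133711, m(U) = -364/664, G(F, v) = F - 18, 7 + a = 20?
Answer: -√4340798906/166 ≈ -396.90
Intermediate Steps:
a = 13 (a = -7 + 20 = 13)
G(F, v) = -18 + F
m(U) = -91/166 (m(U) = -364*1/664 = -91/166)
s = 157527 (s = 23816 + 133711 = 157527)
R = √4340798906/166 (R = √(-91/166 + 157527) = √(26149391/166) = √4340798906/166 ≈ 396.90)
-R = -√4340798906/166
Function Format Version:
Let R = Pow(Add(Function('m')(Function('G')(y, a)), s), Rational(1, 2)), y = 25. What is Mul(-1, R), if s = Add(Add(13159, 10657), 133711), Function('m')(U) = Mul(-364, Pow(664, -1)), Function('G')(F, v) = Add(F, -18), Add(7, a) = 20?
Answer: Mul(Rational(-1, 166), Pow(4340798906, Rational(1, 2))) ≈ -396.90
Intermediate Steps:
a = 13 (a = Add(-7, 20) = 13)
Function('G')(F, v) = Add(-18, F)
Function('m')(U) = Rational(-91, 166) (Function('m')(U) = Mul(-364, Rational(1, 664)) = Rational(-91, 166))
s = 157527 (s = Add(23816, 133711) = 157527)
R = Mul(Rational(1, 166), Pow(4340798906, Rational(1, 2))) (R = Pow(Add(Rational(-91, 166), 157527), Rational(1, 2)) = Pow(Rational(26149391, 166), Rational(1, 2)) = Mul(Rational(1, 166), Pow(4340798906, Rational(1, 2))) ≈ 396.90)
Mul(-1, R) = Mul(-1, Mul(Rational(1, 166), Pow(4340798906, Rational(1, 2)))) = Mul(Rational(-1, 166), Pow(4340798906, Rational(1, 2)))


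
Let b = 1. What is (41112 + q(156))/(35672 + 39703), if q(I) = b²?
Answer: 41113/75375 ≈ 0.54545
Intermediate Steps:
q(I) = 1 (q(I) = 1² = 1)
(41112 + q(156))/(35672 + 39703) = (41112 + 1)/(35672 + 39703) = 41113/75375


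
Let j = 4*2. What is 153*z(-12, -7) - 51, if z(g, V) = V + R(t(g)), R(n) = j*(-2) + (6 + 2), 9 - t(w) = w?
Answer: -2346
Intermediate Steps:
j = 8
t(w) = 9 - w
R(n) = -8 (R(n) = 8*(-2) + (6 + 2) = -16 + 8 = -8)
z(g, V) = -8 + V (z(g, V) = V - 8 = -8 + V)
153*z(-12, -7) - 51 = 153*(-8 - 7) - 51 = 153*(-15) - 51 = -2295 - 51 = -2346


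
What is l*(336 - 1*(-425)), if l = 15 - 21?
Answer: -4566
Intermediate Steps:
l = -6
l*(336 - 1*(-425)) = -6*(336 - 1*(-425)) = -6*(336 + 425) = -6*761 = -4566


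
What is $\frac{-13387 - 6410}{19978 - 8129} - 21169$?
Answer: $- \frac{250851278}{11849} \approx -21171.0$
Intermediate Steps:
$\frac{-13387 - 6410}{19978 - 8129} - 21169 = - \frac{19797}{11849} - 21169 = - \frac{250851278}{11849}$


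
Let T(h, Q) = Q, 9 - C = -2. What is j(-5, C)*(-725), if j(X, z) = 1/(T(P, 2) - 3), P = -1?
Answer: 725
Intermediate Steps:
C = 11 (C = 9 - 1*(-2) = 9 + 2 = 11)
j(X, z) = -1 (j(X, z) = 1/(2 - 3) = 1/(-1) = -1)
j(-5, C)*(-725) = -1*(-725) = 725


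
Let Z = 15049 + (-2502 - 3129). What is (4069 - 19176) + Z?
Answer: -5689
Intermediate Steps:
Z = 9418 (Z = 15049 - 5631 = 9418)
(4069 - 19176) + Z = (4069 - 19176) + 9418 = -15107 + 9418 = -5689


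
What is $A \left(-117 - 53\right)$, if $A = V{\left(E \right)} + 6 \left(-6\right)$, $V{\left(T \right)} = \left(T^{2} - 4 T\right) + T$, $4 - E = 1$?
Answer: $6120$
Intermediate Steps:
$E = 3$ ($E = 4 - 1 = 3$)
$V{\left(T \right)} = T^{2} - 3 T$
$A = -36$ ($A = 3 \left(-3 + 3\right) + 6 \left(-6\right) = 3 \cdot 0 - 36 = 0 - 36 = -36$)
$A \left(-117 - 53\right) = - 36 \left(-117 - 53\right) = \left(-36\right) \left(-170\right) = 6120$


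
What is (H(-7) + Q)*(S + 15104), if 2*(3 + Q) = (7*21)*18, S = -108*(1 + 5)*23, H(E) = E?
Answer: 262600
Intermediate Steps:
S = -14904 (S = -108*6*23 = -27*24*23 = -648*23 = -14904)
Q = 1320 (Q = -3 + ((7*21)*18)/2 = -3 + (147*18)/2 = -3 + (½)*2646 = -3 + 1323 = 1320)
(H(-7) + Q)*(S + 15104) = (-7 + 1320)*(-14904 + 15104) = 1313*200 = 262600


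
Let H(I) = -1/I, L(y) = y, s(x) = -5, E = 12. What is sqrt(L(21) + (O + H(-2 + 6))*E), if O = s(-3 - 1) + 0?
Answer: I*sqrt(42) ≈ 6.4807*I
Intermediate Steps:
O = -5 (O = -5 + 0 = -5)
sqrt(L(21) + (O + H(-2 + 6))*E) = sqrt(21 + (-5 - 1/(-2 + 6))*12) = sqrt(21 + (-5 - 1/4)*12) = sqrt(21 - 21/4*12) = sqrt(21 - 63) = sqrt(-42) = I*sqrt(42)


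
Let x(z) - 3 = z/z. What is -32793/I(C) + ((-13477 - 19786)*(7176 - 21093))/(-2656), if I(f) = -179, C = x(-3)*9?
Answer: -82775791401/475424 ≈ -1.7411e+5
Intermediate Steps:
x(z) = 4 (x(z) = 3 + z/z = 3 + 1 = 4)
C = 36 (C = 4*9 = 36)
-32793/I(C) + ((-13477 - 19786)*(7176 - 21093))/(-2656) = -32793/(-179) + ((-13477 - 19786)*(7176 - 21093))/(-2656) = -32793*(-1/179) - 33263*(-13917)*(-1/2656) = 32793/179 + 462921171*(-1/2656) = 32793/179 - 462921171/2656 = -82775791401/475424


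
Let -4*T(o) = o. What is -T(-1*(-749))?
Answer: 749/4 ≈ 187.25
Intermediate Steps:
T(o) = -o/4
-T(-1*(-749)) = -(-1)*(-1*(-749))/4 = -(-1)*749/4 = -1*(-749/4) = 749/4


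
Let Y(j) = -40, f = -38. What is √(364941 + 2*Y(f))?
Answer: √364861 ≈ 604.04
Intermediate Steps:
√(364941 + 2*Y(f)) = √(364941 + 2*(-40)) = √(364941 - 80) = √364861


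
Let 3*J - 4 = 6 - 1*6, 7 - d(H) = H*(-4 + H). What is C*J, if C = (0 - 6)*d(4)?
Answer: -56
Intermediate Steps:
d(H) = 7 - H*(-4 + H)
C = -42 (C = (0 - 6)*(7 - 1*4² + 4*4) = -6*(7 - 1*16 + 16) = -6*(7 - 16 + 16) = -6*7 = -42)
J = 4/3 (J = 4/3 + (6 - 1*6)/3 = 4/3 + (6 - 6)/3 = 4/3 + (⅓)*0 = 4/3 + 0 = 4/3 ≈ 1.3333)
C*J = -42*4/3 = -56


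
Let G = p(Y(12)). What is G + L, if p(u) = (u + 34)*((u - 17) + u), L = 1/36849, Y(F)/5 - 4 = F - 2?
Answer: 471372409/36849 ≈ 12792.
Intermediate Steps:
Y(F) = 10 + 5*F (Y(F) = 20 + 5*(F - 2) = 20 + 5*(-2 + F) = 20 + (-10 + 5*F) = 10 + 5*F)
L = 1/36849 ≈ 2.7138e-5
p(u) = (-17 + 2*u)*(34 + u) (p(u) = (34 + u)*((-17 + u) + u) = (34 + u)*(-17 + 2*u) = (-17 + 2*u)*(34 + u))
G = 12792 (G = -578 + 2*(10 + 5*12)² + 51*(10 + 5*12) = -578 + 2*(10 + 60)² + 51*(10 + 60) = -578 + 2*70² + 51*70 = -578 + 2*4900 + 3570 = -578 + 9800 + 3570 = 12792)
G + L = 12792 + 1/36849 = 471372409/36849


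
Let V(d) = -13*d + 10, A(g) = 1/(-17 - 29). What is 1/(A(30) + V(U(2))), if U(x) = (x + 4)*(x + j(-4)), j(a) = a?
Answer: 46/7635 ≈ 0.0060249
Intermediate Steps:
A(g) = -1/46 (A(g) = 1/(-46) = -1/46)
U(x) = (-4 + x)*(4 + x) (U(x) = (x + 4)*(x - 4) = (4 + x)*(-4 + x) = (-4 + x)*(4 + x))
V(d) = 10 - 13*d
1/(A(30) + V(U(2))) = 1/(-1/46 + (10 - 13*(-16 + 2²))) = 1/(-1/46 + (10 - 13*(-16 + 4))) = 1/(-1/46 + (10 - 13*(-12))) = 1/(-1/46 + (10 + 156)) = 1/(-1/46 + 166) = 1/(7635/46) = 46/7635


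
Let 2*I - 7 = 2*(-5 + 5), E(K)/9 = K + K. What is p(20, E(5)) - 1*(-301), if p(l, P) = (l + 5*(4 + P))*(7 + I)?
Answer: 5446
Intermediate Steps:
E(K) = 18*K (E(K) = 9*(K + K) = 9*(2*K) = 18*K)
I = 7/2 (I = 7/2 + (2*(-5 + 5))/2 = 7/2 + (2*0)/2 = 7/2 + (½)*0 = 7/2 + 0 = 7/2 ≈ 3.5000)
p(l, P) = 210 + 21*l/2 + 105*P/2 (p(l, P) = (l + 5*(4 + P))*(7 + 7/2) = (l + (20 + 5*P))*(21/2) = (20 + l + 5*P)*(21/2) = 210 + 21*l/2 + 105*P/2)
p(20, E(5)) - 1*(-301) = (210 + (21/2)*20 + 105*(18*5)/2) - 1*(-301) = (210 + 210 + (105/2)*90) + 301 = (210 + 210 + 4725) + 301 = 5145 + 301 = 5446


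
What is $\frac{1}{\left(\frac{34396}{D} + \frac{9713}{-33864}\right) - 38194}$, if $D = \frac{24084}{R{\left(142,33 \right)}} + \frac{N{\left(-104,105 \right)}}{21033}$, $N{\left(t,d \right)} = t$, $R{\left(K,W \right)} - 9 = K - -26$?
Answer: $- \frac{84085700424}{3190336920491513} \approx -2.6356 \cdot 10^{-5}$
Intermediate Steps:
$R{\left(K,W \right)} = 35 + K$ ($R{\left(K,W \right)} = 9 + \left(K - -26\right) = 9 + \left(K + 26\right) = 9 + \left(26 + K\right) = 35 + K$)
$D = \frac{168846788}{1240947}$ ($D = \frac{24084}{35 + 142} - \frac{104}{21033} = \frac{24084}{177} - \frac{104}{21033} = 24084 \cdot \frac{1}{177} - \frac{104}{21033} = \frac{8028}{59} - \frac{104}{21033} = \frac{168846788}{1240947} \approx 136.06$)
$\frac{1}{\left(\frac{34396}{D} + \frac{9713}{-33864}\right) - 38194} = \frac{1}{\left(\frac{34396}{\frac{168846788}{1240947}} + \frac{9713}{-33864}\right) - 38194} = \frac{1}{\left(34396 \cdot \frac{1240947}{168846788} + 9713 \left(- \frac{1}{33864}\right)\right) - 38194} = \frac{1}{\left(\frac{10670903253}{42211697} - \frac{9713}{33864}\right) - 38194} = \frac{1}{\frac{21232321502743}{84085700424} - 38194} = \frac{1}{- \frac{3190336920491513}{84085700424}} = - \frac{84085700424}{3190336920491513}$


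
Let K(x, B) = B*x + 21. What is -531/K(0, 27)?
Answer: -177/7 ≈ -25.286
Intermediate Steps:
K(x, B) = 21 + B*x
-531/K(0, 27) = -531/(21 + 27*0) = -531/(21 + 0) = -531/21 = -531*1/21 = -177/7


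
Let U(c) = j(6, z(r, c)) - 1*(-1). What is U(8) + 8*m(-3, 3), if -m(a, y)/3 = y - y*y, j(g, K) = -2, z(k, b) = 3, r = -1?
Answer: 143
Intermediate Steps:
m(a, y) = -3*y + 3*y² (m(a, y) = -3*(y - y*y) = -3*(y - y²) = -3*y + 3*y²)
U(c) = -1 (U(c) = -2 - 1*(-1) = -2 + 1 = -1)
U(8) + 8*m(-3, 3) = -1 + 8*(3*3*(-1 + 3)) = -1 + 8*(3*3*2) = -1 + 8*18 = -1 + 144 = 143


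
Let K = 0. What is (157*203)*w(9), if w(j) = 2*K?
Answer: 0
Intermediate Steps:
w(j) = 0 (w(j) = 2*0 = 0)
(157*203)*w(9) = (157*203)*0 = 31871*0 = 0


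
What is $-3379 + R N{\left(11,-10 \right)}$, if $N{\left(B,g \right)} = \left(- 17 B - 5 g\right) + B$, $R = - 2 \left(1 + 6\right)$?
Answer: $-1615$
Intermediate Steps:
$R = -14$ ($R = \left(-2\right) 7 = -14$)
$N{\left(B,g \right)} = - 16 B - 5 g$
$-3379 + R N{\left(11,-10 \right)} = -3379 - 14 \left(\left(-16\right) 11 - -50\right) = -3379 - 14 \left(-176 + 50\right) = -3379 - -1764 = -3379 + 1764 = -1615$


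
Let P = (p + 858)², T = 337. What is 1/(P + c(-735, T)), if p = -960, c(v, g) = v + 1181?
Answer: 1/10850 ≈ 9.2166e-5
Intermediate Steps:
c(v, g) = 1181 + v
P = 10404 (P = (-960 + 858)² = (-102)² = 10404)
1/(P + c(-735, T)) = 1/(10404 + (1181 - 735)) = 1/(10404 + 446) = 1/10850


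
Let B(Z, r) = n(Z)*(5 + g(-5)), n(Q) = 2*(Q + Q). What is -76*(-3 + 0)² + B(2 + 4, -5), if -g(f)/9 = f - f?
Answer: -564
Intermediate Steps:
n(Q) = 4*Q (n(Q) = 2*(2*Q) = 4*Q)
g(f) = 0 (g(f) = -9*(f - f) = -9*0 = 0)
B(Z, r) = 20*Z (B(Z, r) = (4*Z)*(5 + 0) = (4*Z)*5 = 20*Z)
-76*(-3 + 0)² + B(2 + 4, -5) = -76*(-3 + 0)² + 20*(2 + 4) = -76*(-3)² + 20*6 = -76*9 + 120 = -684 + 120 = -564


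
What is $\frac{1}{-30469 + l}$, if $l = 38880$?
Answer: $\frac{1}{8411} \approx 0.00011889$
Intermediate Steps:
$\frac{1}{-30469 + l} = \frac{1}{-30469 + 38880} = \frac{1}{8411}$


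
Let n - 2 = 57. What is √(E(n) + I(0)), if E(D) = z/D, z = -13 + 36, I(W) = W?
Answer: √1357/59 ≈ 0.62436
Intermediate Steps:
n = 59 (n = 2 + 57 = 59)
z = 23
E(D) = 23/D
√(E(n) + I(0)) = √(23/59 + 0) = √(23/59) = √1357/59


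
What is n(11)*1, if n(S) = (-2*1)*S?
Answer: -22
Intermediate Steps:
n(S) = -2*S
n(11)*1 = -2*11*1 = -22*1 = -22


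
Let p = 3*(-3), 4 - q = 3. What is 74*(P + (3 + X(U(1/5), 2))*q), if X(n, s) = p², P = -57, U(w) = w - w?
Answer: 1998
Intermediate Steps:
U(w) = 0
q = 1 (q = 4 - 1*3 = 4 - 3 = 1)
p = -9
X(n, s) = 81 (X(n, s) = (-9)² = 81)
74*(P + (3 + X(U(1/5), 2))*q) = 74*(-57 + (3 + 81)*1) = 74*(-57 + 84*1) = 74*(-57 + 84) = 74*27 = 1998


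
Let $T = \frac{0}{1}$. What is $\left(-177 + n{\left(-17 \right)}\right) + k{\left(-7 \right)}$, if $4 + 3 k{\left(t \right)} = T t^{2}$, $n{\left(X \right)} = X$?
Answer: $- \frac{586}{3} \approx -195.33$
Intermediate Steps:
$T = 0$ ($T = 0 \cdot 1 = 0$)
$k{\left(t \right)} = - \frac{4}{3}$ ($k{\left(t \right)} = - \frac{4}{3} + \frac{0 t^{2}}{3} = - \frac{4}{3} + \frac{1}{3} \cdot 0 = - \frac{4}{3} + 0 = - \frac{4}{3}$)
$\left(-177 + n{\left(-17 \right)}\right) + k{\left(-7 \right)} = \left(-177 - 17\right) - \frac{4}{3} = -194 - \frac{4}{3} = - \frac{586}{3}$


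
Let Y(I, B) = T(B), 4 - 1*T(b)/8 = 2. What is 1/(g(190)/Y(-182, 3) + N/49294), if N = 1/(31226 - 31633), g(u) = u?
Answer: 80250632/952976251 ≈ 0.084211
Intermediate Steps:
T(b) = 16 (T(b) = 32 - 8*2 = 32 - 16 = 16)
Y(I, B) = 16
N = -1/407 (N = 1/(-407) = -1/407 ≈ -0.0024570)
1/(g(190)/Y(-182, 3) + N/49294) = 1/(190/16 - 1/407/49294) = 1/(190*(1/16) - 1/407*1/49294) = 1/(95/8 - 1/20062658) = 1/(952976251/80250632) = 80250632/952976251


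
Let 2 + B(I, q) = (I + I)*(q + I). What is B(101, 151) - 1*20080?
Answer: 30822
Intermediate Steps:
B(I, q) = -2 + 2*I*(I + q) (B(I, q) = -2 + (I + I)*(q + I) = -2 + (2*I)*(I + q) = -2 + 2*I*(I + q))
B(101, 151) - 1*20080 = (-2 + 2*101**2 + 2*101*151) - 1*20080 = (-2 + 2*10201 + 30502) - 20080 = (-2 + 20402 + 30502) - 20080 = 50902 - 20080 = 30822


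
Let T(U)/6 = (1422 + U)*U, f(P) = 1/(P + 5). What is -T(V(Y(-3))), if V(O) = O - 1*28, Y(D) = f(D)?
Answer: 460185/2 ≈ 2.3009e+5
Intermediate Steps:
f(P) = 1/(5 + P)
Y(D) = 1/(5 + D)
V(O) = -28 + O (V(O) = O - 28 = -28 + O)
T(U) = 6*U*(1422 + U) (T(U) = 6*((1422 + U)*U) = 6*(U*(1422 + U)) = 6*U*(1422 + U))
-T(V(Y(-3))) = -6*(-28 + 1/(5 - 3))*(1422 + (-28 + 1/(5 - 3))) = -6*(-28 + 1/2)*(1422 + (-28 + 1/2)) = -6*(-28 + ½)*(1422 + (-28 + ½)) = -6*(-55)*(1422 - 55/2)/2 = -6*(-55)*2789/(2*2) = -1*(-460185/2) = 460185/2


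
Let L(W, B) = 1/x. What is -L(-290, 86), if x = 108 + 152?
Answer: -1/260 ≈ -0.0038462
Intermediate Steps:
x = 260
L(W, B) = 1/260
-L(-290, 86) = -1*1/260 = -1/260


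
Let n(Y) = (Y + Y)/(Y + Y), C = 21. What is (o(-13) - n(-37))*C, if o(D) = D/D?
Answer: 0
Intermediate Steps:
n(Y) = 1 (n(Y) = (2*Y)/((2*Y)) = (2*Y)*(1/(2*Y)) = 1)
o(D) = 1
(o(-13) - n(-37))*C = (1 - 1*1)*21 = (1 - 1)*21 = 0*21 = 0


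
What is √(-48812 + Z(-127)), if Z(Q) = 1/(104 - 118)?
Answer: I*√9567166/14 ≈ 220.93*I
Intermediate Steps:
Z(Q) = -1/14 (Z(Q) = 1/(-14) = -1/14)
√(-48812 + Z(-127)) = √(-48812 - 1/14) = √(-683369/14) = I*√9567166/14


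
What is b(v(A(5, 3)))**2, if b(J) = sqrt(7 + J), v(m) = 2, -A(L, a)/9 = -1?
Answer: 9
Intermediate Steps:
A(L, a) = 9 (A(L, a) = -9*(-1) = 9)
b(v(A(5, 3)))**2 = (sqrt(7 + 2))**2 = (sqrt(9))**2 = 3**2 = 9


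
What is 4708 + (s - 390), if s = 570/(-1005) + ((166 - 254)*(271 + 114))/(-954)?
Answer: 139115816/31959 ≈ 4352.9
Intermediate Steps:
s = 1116854/31959 (s = 570*(-1/1005) - 88*385*(-1/954) = -38/67 - 33880*(-1/954) = -38/67 + 16940/477 = 1116854/31959 ≈ 34.946)
4708 + (s - 390) = 4708 + (1116854/31959 - 390) = 4708 - 11347156/31959 = 139115816/31959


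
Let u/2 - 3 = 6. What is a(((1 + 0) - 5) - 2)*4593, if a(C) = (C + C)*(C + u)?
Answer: -661392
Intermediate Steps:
u = 18 (u = 6 + 2*6 = 6 + 12 = 18)
a(C) = 2*C*(18 + C) (a(C) = (C + C)*(C + 18) = (2*C)*(18 + C) = 2*C*(18 + C))
a(((1 + 0) - 5) - 2)*4593 = (2*(((1 + 0) - 5) - 2)*(18 + (((1 + 0) - 5) - 2)))*4593 = (2*((1 - 5) - 2)*(18 + ((1 - 5) - 2)))*4593 = (2*(-4 - 2)*(18 + (-4 - 2)))*4593 = (2*(-6)*(18 - 6))*4593 = (2*(-6)*12)*4593 = -144*4593 = -661392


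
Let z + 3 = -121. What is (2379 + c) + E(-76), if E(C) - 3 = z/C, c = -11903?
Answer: -180868/19 ≈ -9519.4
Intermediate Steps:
z = -124 (z = -3 - 121 = -124)
E(C) = 3 - 124/C
(2379 + c) + E(-76) = (2379 - 11903) + (3 - 124/(-76)) = -9524 + (3 - 124*(-1/76)) = -9524 + (3 + 31/19) = -9524 + 88/19 = -180868/19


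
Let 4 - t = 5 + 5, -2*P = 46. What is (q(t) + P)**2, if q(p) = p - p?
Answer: 529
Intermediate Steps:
P = -23 (P = -1/2*46 = -23)
t = -6 (t = 4 - (5 + 5) = 4 - 1*10 = 4 - 10 = -6)
q(p) = 0
(q(t) + P)**2 = (0 - 23)**2 = (-23)**2 = 529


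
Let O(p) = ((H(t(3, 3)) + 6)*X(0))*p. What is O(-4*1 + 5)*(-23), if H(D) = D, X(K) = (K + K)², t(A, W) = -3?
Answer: 0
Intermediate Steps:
X(K) = 4*K² (X(K) = (2*K)² = 4*K²)
O(p) = 0 (O(p) = ((-3 + 6)*(4*0²))*p = (3*(4*0))*p = (3*0)*p = 0*p = 0)
O(-4*1 + 5)*(-23) = 0*(-23) = 0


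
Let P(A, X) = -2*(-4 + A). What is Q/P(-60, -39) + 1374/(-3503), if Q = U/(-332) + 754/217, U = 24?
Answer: -2976781/8140972 ≈ -0.36565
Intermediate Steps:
P(A, X) = 8 - 2*A
Q = 61280/18011 (Q = 24/(-332) + 754/217 = 24*(-1/332) + 754*(1/217) = -6/83 + 754/217 = 61280/18011 ≈ 3.4024)
Q/P(-60, -39) + 1374/(-3503) = 61280/(18011*(8 - 2*(-60))) + 1374/(-3503) = 61280/(18011*(8 + 120)) + 1374*(-1/3503) = (61280/18011)/128 - 1374/3503 = (61280/18011)*(1/128) - 1374/3503 = 1915/72044 - 1374/3503 = -2976781/8140972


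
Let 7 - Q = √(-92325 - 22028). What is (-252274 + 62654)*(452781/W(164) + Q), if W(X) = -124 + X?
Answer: -4295471341/2 + 189620*I*√114353 ≈ -2.1477e+9 + 6.4122e+7*I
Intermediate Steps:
Q = 7 - I*√114353 (Q = 7 - √(-92325 - 22028) = 7 - √(-114353) = 7 - I*√114353 ≈ 7.0 - 338.16*I)
(-252274 + 62654)*(452781/W(164) + Q) = (-252274 + 62654)*(452781/(-124 + 164) + (7 - I*√114353)) = -189620*(452781/40 + (7 - I*√114353)) = -189620*(453061/40 - I*√114353) = -4295471341/2 + 189620*I*√114353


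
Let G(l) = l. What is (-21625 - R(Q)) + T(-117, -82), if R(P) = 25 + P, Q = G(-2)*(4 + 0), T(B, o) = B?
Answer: -21759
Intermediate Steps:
Q = -8 (Q = -2*(4 + 0) = -2*4 = -8)
(-21625 - R(Q)) + T(-117, -82) = (-21625 - (25 - 8)) - 117 = (-21625 - 1*17) - 117 = (-21625 - 17) - 117 = -21642 - 117 = -21759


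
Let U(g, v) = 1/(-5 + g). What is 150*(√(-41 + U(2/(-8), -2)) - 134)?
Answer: -20100 + 50*I*√18165/7 ≈ -20100.0 + 962.7*I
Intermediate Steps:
150*(√(-41 + U(2/(-8), -2)) - 134) = 150*(√(-41 + 1/(-5 + 2/(-8))) - 134) = 150*(√(-41 + 1/(-5 + 2*(-⅛))) - 134) = 150*(√(-41 + 1/(-5 - ¼)) - 134) = 150*(√(-41 + 1/(-21/4)) - 134) = 150*(√(-41 - 4/21) - 134) = 150*(√(-865/21) - 134) = 150*(I*√18165/21 - 134) = 150*(-134 + I*√18165/21) = -20100 + 50*I*√18165/7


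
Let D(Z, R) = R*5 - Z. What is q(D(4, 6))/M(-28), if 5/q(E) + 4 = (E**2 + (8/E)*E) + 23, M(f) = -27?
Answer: -5/18981 ≈ -0.00026342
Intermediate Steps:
D(Z, R) = -Z + 5*R (D(Z, R) = 5*R - Z = -Z + 5*R)
q(E) = 5/(27 + E**2) (q(E) = 5/(-4 + ((E**2 + (8/E)*E) + 23)) = 5/(-4 + ((E**2 + 8) + 23)) = 5/(-4 + ((8 + E**2) + 23)) = 5/(-4 + (31 + E**2)) = 5/(27 + E**2))
q(D(4, 6))/M(-28) = (5/(27 + (-1*4 + 5*6)**2))/(-27) = (5/(27 + (-4 + 30)**2))*(-1/27) = (5/(27 + 26**2))*(-1/27) = (5/(27 + 676))*(-1/27) = (5/703)*(-1/27) = -5/18981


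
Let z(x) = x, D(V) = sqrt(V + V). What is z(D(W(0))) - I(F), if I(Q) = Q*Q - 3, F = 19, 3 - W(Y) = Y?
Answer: -358 + sqrt(6) ≈ -355.55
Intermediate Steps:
W(Y) = 3 - Y
D(V) = sqrt(2)*sqrt(V) (D(V) = sqrt(2*V) = sqrt(2)*sqrt(V))
I(Q) = -3 + Q**2 (I(Q) = Q**2 - 3 = -3 + Q**2)
z(D(W(0))) - I(F) = sqrt(2)*sqrt(3 - 1*0) - (-3 + 19**2) = sqrt(2)*sqrt(3 + 0) - (-3 + 361) = sqrt(2)*sqrt(3) - 1*358 = sqrt(6) - 358 = -358 + sqrt(6)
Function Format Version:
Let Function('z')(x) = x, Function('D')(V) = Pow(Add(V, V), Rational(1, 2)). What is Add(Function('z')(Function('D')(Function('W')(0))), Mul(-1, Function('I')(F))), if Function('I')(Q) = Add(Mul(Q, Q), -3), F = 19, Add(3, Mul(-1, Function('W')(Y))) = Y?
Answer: Add(-358, Pow(6, Rational(1, 2))) ≈ -355.55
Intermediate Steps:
Function('W')(Y) = Add(3, Mul(-1, Y))
Function('D')(V) = Mul(Pow(2, Rational(1, 2)), Pow(V, Rational(1, 2))) (Function('D')(V) = Pow(Mul(2, V), Rational(1, 2)) = Mul(Pow(2, Rational(1, 2)), Pow(V, Rational(1, 2))))
Function('I')(Q) = Add(-3, Pow(Q, 2)) (Function('I')(Q) = Add(Pow(Q, 2), -3) = Add(-3, Pow(Q, 2)))
Add(Function('z')(Function('D')(Function('W')(0))), Mul(-1, Function('I')(F))) = Add(Mul(Pow(2, Rational(1, 2)), Pow(Add(3, Mul(-1, 0)), Rational(1, 2))), Mul(-1, Add(-3, Pow(19, 2)))) = Add(Mul(Pow(2, Rational(1, 2)), Pow(Add(3, 0), Rational(1, 2))), Mul(-1, Add(-3, 361))) = Add(Mul(Pow(2, Rational(1, 2)), Pow(3, Rational(1, 2))), Mul(-1, 358)) = Add(Pow(6, Rational(1, 2)), -358) = Add(-358, Pow(6, Rational(1, 2)))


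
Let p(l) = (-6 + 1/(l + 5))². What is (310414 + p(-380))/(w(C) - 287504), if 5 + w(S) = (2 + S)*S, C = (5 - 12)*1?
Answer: -43657035751/40426031250 ≈ -1.0799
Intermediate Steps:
C = -7 (C = -7*1 = -7)
w(S) = -5 + S*(2 + S) (w(S) = -5 + (2 + S)*S = -5 + S*(2 + S))
p(l) = (-6 + 1/(5 + l))²
(310414 + p(-380))/(w(C) - 287504) = (310414 + (29 + 6*(-380))²/(5 - 380)²)/((-5 + (-7)² + 2*(-7)) - 287504) = (310414 + (29 - 2280)²/(-375)²)/((-5 + 49 - 14) - 287504) = (310414 + (1/140625)*(-2251)²)/(30 - 287504) = (310414 + (1/140625)*5067001)/(-287474) = (310414 + 5067001/140625)*(-1/287474) = (43657035751/140625)*(-1/287474) = -43657035751/40426031250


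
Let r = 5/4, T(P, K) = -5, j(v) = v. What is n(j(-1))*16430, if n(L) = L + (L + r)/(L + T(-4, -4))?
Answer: -205375/12 ≈ -17115.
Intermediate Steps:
r = 5/4 (r = 5*(¼) = 5/4 ≈ 1.2500)
n(L) = L + (5/4 + L)/(-5 + L) (n(L) = L + (L + 5/4)/(L - 5) = L + (5/4 + L)/(-5 + L))
n(j(-1))*16430 = ((5/4 + (-1)² - 4*(-1))/(-5 - 1))*16430 = ((5/4 + 1 + 4)/(-6))*16430 = -⅙*25/4*16430 = -25/24*16430 = -205375/12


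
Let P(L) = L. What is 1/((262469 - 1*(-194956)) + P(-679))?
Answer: 1/456746 ≈ 2.1894e-6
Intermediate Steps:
1/((262469 - 1*(-194956)) + P(-679)) = 1/((262469 - 1*(-194956)) - 679) = 1/((262469 + 194956) - 679) = 1/(457425 - 679) = 1/456746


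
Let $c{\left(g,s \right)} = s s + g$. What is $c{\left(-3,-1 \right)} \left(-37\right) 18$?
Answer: $1332$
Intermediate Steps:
$c{\left(g,s \right)} = g + s^{2}$ ($c{\left(g,s \right)} = s^{2} + g = g + s^{2}$)
$c{\left(-3,-1 \right)} \left(-37\right) 18 = \left(-3 + \left(-1\right)^{2}\right) \left(-37\right) 18 = \left(-3 + 1\right) \left(-37\right) 18 = \left(-2\right) \left(-37\right) 18 = 74 \cdot 18 = 1332$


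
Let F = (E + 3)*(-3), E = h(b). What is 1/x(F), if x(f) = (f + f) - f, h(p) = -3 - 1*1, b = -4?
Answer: ⅓ ≈ 0.33333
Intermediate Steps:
h(p) = -4 (h(p) = -3 - 1 = -4)
E = -4
F = 3 (F = (-4 + 3)*(-3) = -1*(-3) = 3)
x(f) = f (x(f) = 2*f - f = f)
1/x(F) = 1/3 = ⅓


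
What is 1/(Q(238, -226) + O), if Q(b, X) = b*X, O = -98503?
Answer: -1/152291 ≈ -6.5664e-6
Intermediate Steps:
Q(b, X) = X*b
1/(Q(238, -226) + O) = 1/(-226*238 - 98503) = 1/(-53788 - 98503) = 1/(-152291) = -1/152291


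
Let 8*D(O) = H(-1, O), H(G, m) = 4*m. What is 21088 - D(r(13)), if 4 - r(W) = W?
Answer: 42185/2 ≈ 21093.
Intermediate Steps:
r(W) = 4 - W
D(O) = O/2 (D(O) = (4*O)/8 = O/2)
21088 - D(r(13)) = 21088 - (4 - 1*13)/2 = 21088 - (4 - 13)/2 = 21088 - (-9)/2 = 21088 - 1*(-9/2) = 21088 + 9/2 = 42185/2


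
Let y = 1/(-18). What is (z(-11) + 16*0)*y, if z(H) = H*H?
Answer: -121/18 ≈ -6.7222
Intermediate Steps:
y = -1/18 ≈ -0.055556
z(H) = H**2
(z(-11) + 16*0)*y = ((-11)**2 + 16*0)*(-1/18) = (121 + 0)*(-1/18) = 121*(-1/18) = -121/18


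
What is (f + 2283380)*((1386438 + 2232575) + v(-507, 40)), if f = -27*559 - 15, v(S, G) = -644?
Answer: 8207445088368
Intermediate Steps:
f = -15108 (f = -15093 - 15 = -15108)
(f + 2283380)*((1386438 + 2232575) + v(-507, 40)) = (-15108 + 2283380)*((1386438 + 2232575) - 644) = 2268272*(3619013 - 644) = 2268272*3618369 = 8207445088368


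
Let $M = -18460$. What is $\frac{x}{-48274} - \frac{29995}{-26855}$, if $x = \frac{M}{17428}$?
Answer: $\frac{1261793365347}{1129681452478} \approx 1.1169$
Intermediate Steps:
$x = - \frac{4615}{4357}$ ($x = - \frac{18460}{17428} = \left(-18460\right) \frac{1}{17428} = - \frac{4615}{4357} \approx -1.0592$)
$\frac{x}{-48274} - \frac{29995}{-26855} = - \frac{4615}{4357 \left(-48274\right)} - \frac{29995}{-26855} = \left(- \frac{4615}{4357}\right) \left(- \frac{1}{48274}\right) - - \frac{5999}{5371} = \frac{4615}{210329818} + \frac{5999}{5371} = \frac{1261793365347}{1129681452478}$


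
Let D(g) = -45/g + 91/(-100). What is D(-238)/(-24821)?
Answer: 8579/295369900 ≈ 2.9045e-5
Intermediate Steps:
D(g) = -91/100 - 45/g (D(g) = -45/g + 91*(-1/100) = -45/g - 91/100 = -91/100 - 45/g)
D(-238)/(-24821) = (-91/100 - 45/(-238))/(-24821) = (-91/100 - 45*(-1/238))*(-1/24821) = (-91/100 + 45/238)*(-1/24821) = -8579/11900*(-1/24821) = 8579/295369900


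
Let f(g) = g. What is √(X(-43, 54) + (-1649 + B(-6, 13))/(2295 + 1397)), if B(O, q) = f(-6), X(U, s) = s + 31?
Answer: 3*√32014255/1846 ≈ 9.1952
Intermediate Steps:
X(U, s) = 31 + s
B(O, q) = -6
√(X(-43, 54) + (-1649 + B(-6, 13))/(2295 + 1397)) = √((31 + 54) + (-1649 - 6)/(2295 + 1397)) = √(85 - 1655/3692) = √(312165/3692) = 3*√32014255/1846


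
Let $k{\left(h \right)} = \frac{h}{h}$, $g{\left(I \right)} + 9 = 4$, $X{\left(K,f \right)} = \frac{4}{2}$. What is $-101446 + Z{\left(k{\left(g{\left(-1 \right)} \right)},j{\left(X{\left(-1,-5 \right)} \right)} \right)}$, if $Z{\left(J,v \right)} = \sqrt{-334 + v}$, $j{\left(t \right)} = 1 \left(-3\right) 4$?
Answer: $-101446 + i \sqrt{346} \approx -1.0145 \cdot 10^{5} + 18.601 i$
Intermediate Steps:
$X{\left(K,f \right)} = 2$ ($X{\left(K,f \right)} = 4 \cdot \frac{1}{2} = 2$)
$g{\left(I \right)} = -5$ ($g{\left(I \right)} = -9 + 4 = -5$)
$j{\left(t \right)} = -12$ ($j{\left(t \right)} = \left(-3\right) 4 = -12$)
$k{\left(h \right)} = 1$
$-101446 + Z{\left(k{\left(g{\left(-1 \right)} \right)},j{\left(X{\left(-1,-5 \right)} \right)} \right)} = -101446 + \sqrt{-334 - 12} = -101446 + \sqrt{-346} = -101446 + i \sqrt{346}$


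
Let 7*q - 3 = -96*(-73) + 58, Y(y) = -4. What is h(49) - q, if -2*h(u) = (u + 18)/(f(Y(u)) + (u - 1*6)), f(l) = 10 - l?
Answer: -806335/798 ≈ -1010.4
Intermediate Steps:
q = 7069/7 (q = 3/7 + (-96*(-73) + 58)/7 = 3/7 + (7008 + 58)/7 = 3/7 + (1/7)*7066 = 3/7 + 7066/7 = 7069/7 ≈ 1009.9)
h(u) = -(18 + u)/(2*(8 + u)) (h(u) = -(u + 18)/(2*((10 - 1*(-4)) + (u - 1*6))) = -(18 + u)/(2*((10 + 4) + (u - 6))) = -(18 + u)/(2*(14 + (-6 + u))) = -(18 + u)/(2*(8 + u)))
h(49) - q = (-18 - 1*49)/(2*(8 + 49)) - 1*7069/7 = (1/2)*(-18 - 49)/57 - 7069/7 = (1/2)*(1/57)*(-67) - 7069/7 = -67/114 - 7069/7 = -806335/798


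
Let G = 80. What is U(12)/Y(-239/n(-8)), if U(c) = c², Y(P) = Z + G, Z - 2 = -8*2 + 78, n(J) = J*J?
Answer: 1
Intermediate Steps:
n(J) = J²
Z = 64 (Z = 2 + (-8*2 + 78) = 2 + (-16 + 78) = 2 + 62 = 64)
Y(P) = 144 (Y(P) = 64 + 80 = 144)
U(12)/Y(-239/n(-8)) = 12²/144 = 144*(1/144) = 1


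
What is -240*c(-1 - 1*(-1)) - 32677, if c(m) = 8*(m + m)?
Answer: -32677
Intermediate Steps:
c(m) = 16*m (c(m) = 8*(2*m) = 16*m)
-240*c(-1 - 1*(-1)) - 32677 = -3840*(-1 - 1*(-1)) - 32677 = -3840*(-1 + 1) - 32677 = -3840*0 - 32677 = -240*0 - 32677 = 0 - 32677 = -32677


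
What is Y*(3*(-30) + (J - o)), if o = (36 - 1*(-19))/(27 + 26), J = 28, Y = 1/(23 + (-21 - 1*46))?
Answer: 3341/2332 ≈ 1.4327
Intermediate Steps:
Y = -1/44 (Y = 1/(23 + (-21 - 46)) = 1/(23 - 67) = 1/(-44) = -1/44 ≈ -0.022727)
o = 55/53 (o = (36 + 19)/53 = 55*(1/53) = 55/53 ≈ 1.0377)
Y*(3*(-30) + (J - o)) = -(3*(-30) + (28 - 1*55/53))/44 = -(-90 + (28 - 55/53))/44 = -(-90 + 1429/53)/44 = -1/44*(-3341/53) = 3341/2332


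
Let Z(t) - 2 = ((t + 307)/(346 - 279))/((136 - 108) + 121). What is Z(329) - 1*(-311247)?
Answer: 3107199403/9983 ≈ 3.1125e+5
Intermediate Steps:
Z(t) = 20273/9983 + t/9983 (Z(t) = 2 + ((t + 307)/(346 - 279))/((136 - 108) + 121) = 2 + ((307 + t)/67)/(28 + 121) = 2 + ((307 + t)*(1/67))/149 = 2 + (307/67 + t/67)*(1/149) = 2 + (307/9983 + t/9983) = 20273/9983 + t/9983)
Z(329) - 1*(-311247) = (20273/9983 + (1/9983)*329) - 1*(-311247) = (20273/9983 + 329/9983) + 311247 = 20602/9983 + 311247 = 3107199403/9983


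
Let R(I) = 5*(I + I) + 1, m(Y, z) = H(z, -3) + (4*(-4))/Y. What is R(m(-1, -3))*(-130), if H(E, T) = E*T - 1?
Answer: -31330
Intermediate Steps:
H(E, T) = -1 + E*T
m(Y, z) = -1 - 16/Y - 3*z (m(Y, z) = (-1 + z*(-3)) + (4*(-4))/Y = (-1 - 3*z) - 16/Y = -1 - 16/Y - 3*z)
R(I) = 1 + 10*I (R(I) = 5*(2*I) + 1 = 10*I + 1 = 1 + 10*I)
R(m(-1, -3))*(-130) = (1 + 10*(-1 - 16/(-1) - 3*(-3)))*(-130) = (1 + 10*(-1 - 16*(-1) + 9))*(-130) = (1 + 10*(-1 + 16 + 9))*(-130) = (1 + 10*24)*(-130) = (1 + 240)*(-130) = 241*(-130) = -31330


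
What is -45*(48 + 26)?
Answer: -3330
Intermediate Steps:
-45*(48 + 26) = -45*74 = -3330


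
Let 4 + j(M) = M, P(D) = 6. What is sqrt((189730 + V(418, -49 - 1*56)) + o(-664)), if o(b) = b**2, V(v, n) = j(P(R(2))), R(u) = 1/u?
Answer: 2*sqrt(157657) ≈ 794.12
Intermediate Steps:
j(M) = -4 + M
V(v, n) = 2 (V(v, n) = -4 + 6 = 2)
sqrt((189730 + V(418, -49 - 1*56)) + o(-664)) = sqrt((189730 + 2) + (-664)**2) = sqrt(189732 + 440896) = sqrt(630628) = 2*sqrt(157657)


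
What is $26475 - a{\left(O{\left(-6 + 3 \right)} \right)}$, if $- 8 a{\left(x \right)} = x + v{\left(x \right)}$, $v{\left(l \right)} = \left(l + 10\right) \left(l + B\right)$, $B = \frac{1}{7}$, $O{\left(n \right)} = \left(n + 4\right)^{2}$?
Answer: $\frac{1482695}{56} \approx 26477.0$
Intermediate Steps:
$O{\left(n \right)} = \left(4 + n\right)^{2}$
$B = \frac{1}{7} \approx 0.14286$
$v{\left(l \right)} = \left(10 + l\right) \left(\frac{1}{7} + l\right)$ ($v{\left(l \right)} = \left(l + 10\right) \left(l + \frac{1}{7}\right) = \left(10 + l\right) \left(\frac{1}{7} + l\right)$)
$a{\left(x \right)} = - \frac{5}{28} - \frac{39 x}{28} - \frac{x^{2}}{8}$ ($a{\left(x \right)} = - \frac{x + \left(\frac{10}{7} + x^{2} + \frac{71 x}{7}\right)}{8} = - \frac{\frac{10}{7} + x^{2} + \frac{78 x}{7}}{8} = - \frac{5}{28} - \frac{39 x}{28} - \frac{x^{2}}{8}$)
$26475 - a{\left(O{\left(-6 + 3 \right)} \right)} = 26475 - \left(- \frac{5}{28} - \frac{39 \left(4 + \left(-6 + 3\right)\right)^{2}}{28} - \frac{\left(\left(4 + \left(-6 + 3\right)\right)^{2}\right)^{2}}{8}\right) = 26475 - \left(- \frac{5}{28} - \frac{39 \left(4 - 3\right)^{2}}{28} - \frac{\left(\left(4 - 3\right)^{2}\right)^{2}}{8}\right) = 26475 - \left(- \frac{5}{28} - \frac{39 \cdot 1^{2}}{28} - \frac{\left(1^{2}\right)^{2}}{8}\right) = 26475 - \left(- \frac{5}{28} - \frac{39}{28} - \frac{1^{2}}{8}\right) = 26475 - \left(- \frac{5}{28} - \frac{39}{28} - \frac{1}{8}\right) = 26475 - - \frac{95}{56} = 26475 + \frac{95}{56} = \frac{1482695}{56}$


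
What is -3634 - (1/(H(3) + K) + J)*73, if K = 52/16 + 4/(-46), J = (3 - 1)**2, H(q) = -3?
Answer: -65606/15 ≈ -4373.7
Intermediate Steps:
J = 4 (J = 2**2 = 4)
K = 291/92 (K = 52*(1/16) + 4*(-1/46) = 13/4 - 2/23 = 291/92 ≈ 3.1630)
-3634 - (1/(H(3) + K) + J)*73 = -3634 - (1/(-3 + 291/92) + 4)*73 = -3634 - (1/(15/92) + 4)*73 = -3634 - (92/15 + 4)*73 = -3634 - 152*73/15 = -3634 - 1*11096/15 = -3634 - 11096/15 = -65606/15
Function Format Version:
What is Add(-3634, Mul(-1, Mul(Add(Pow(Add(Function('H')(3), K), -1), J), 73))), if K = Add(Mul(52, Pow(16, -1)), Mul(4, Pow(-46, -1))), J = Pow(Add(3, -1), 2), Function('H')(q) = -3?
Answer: Rational(-65606, 15) ≈ -4373.7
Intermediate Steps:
J = 4 (J = Pow(2, 2) = 4)
K = Rational(291, 92) (K = Add(Mul(52, Rational(1, 16)), Mul(4, Rational(-1, 46))) = Add(Rational(13, 4), Rational(-2, 23)) = Rational(291, 92) ≈ 3.1630)
Add(-3634, Mul(-1, Mul(Add(Pow(Add(Function('H')(3), K), -1), J), 73))) = Add(-3634, Mul(-1, Mul(Add(Pow(Add(-3, Rational(291, 92)), -1), 4), 73))) = Add(-3634, Mul(-1, Mul(Add(Pow(Rational(15, 92), -1), 4), 73))) = Add(-3634, Mul(-1, Mul(Add(Rational(92, 15), 4), 73))) = Add(-3634, Mul(-1, Mul(Rational(152, 15), 73))) = Add(-3634, Mul(-1, Rational(11096, 15))) = Add(-3634, Rational(-11096, 15)) = Rational(-65606, 15)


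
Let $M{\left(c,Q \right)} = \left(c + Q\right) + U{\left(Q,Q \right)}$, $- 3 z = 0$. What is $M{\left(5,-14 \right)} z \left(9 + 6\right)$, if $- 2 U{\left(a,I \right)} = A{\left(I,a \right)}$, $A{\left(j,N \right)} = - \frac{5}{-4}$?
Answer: $0$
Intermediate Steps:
$A{\left(j,N \right)} = \frac{5}{4}$ ($A{\left(j,N \right)} = \left(-5\right) \left(- \frac{1}{4}\right) = \frac{5}{4}$)
$U{\left(a,I \right)} = - \frac{5}{8}$ ($U{\left(a,I \right)} = \left(- \frac{1}{2}\right) \frac{5}{4} = - \frac{5}{8}$)
$z = 0$ ($z = \left(- \frac{1}{3}\right) 0 = 0$)
$M{\left(c,Q \right)} = - \frac{5}{8} + Q + c$ ($M{\left(c,Q \right)} = \left(c + Q\right) - \frac{5}{8} = \left(Q + c\right) - \frac{5}{8} = - \frac{5}{8} + Q + c$)
$M{\left(5,-14 \right)} z \left(9 + 6\right) = \left(- \frac{5}{8} - 14 + 5\right) 0 \left(9 + 6\right) = - \frac{77 \cdot 0 \cdot 15}{8} = \left(- \frac{77}{8}\right) 0 = 0$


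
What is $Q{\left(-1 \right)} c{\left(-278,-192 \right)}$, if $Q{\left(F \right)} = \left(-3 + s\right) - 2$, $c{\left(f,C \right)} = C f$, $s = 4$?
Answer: $-53376$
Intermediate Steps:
$Q{\left(F \right)} = -1$ ($Q{\left(F \right)} = \left(-3 + 4\right) - 2 = 1 - 2 = -1$)
$Q{\left(-1 \right)} c{\left(-278,-192 \right)} = - \left(-192\right) \left(-278\right) = \left(-1\right) 53376 = -53376$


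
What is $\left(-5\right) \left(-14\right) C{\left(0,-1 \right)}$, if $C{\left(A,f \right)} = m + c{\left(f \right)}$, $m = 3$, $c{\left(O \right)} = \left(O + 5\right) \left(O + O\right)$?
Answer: $-350$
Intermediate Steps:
$c{\left(O \right)} = 2 O \left(5 + O\right)$ ($c{\left(O \right)} = \left(5 + O\right) 2 O = 2 O \left(5 + O\right)$)
$C{\left(A,f \right)} = 3 + 2 f \left(5 + f\right)$
$\left(-5\right) \left(-14\right) C{\left(0,-1 \right)} = \left(-5\right) \left(-14\right) \left(3 + 2 \left(-1\right) \left(5 - 1\right)\right) = 70 \left(3 + 2 \left(-1\right) 4\right) = 70 \left(3 - 8\right) = 70 \left(-5\right) = -350$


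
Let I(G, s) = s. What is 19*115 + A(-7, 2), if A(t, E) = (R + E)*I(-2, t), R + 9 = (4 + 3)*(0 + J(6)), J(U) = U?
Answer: 1940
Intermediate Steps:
R = 33 (R = -9 + (4 + 3)*(0 + 6) = -9 + 7*6 = -9 + 42 = 33)
A(t, E) = t*(33 + E) (A(t, E) = (33 + E)*t = t*(33 + E))
19*115 + A(-7, 2) = 19*115 - 7*(33 + 2) = 2185 - 7*35 = 2185 - 245 = 1940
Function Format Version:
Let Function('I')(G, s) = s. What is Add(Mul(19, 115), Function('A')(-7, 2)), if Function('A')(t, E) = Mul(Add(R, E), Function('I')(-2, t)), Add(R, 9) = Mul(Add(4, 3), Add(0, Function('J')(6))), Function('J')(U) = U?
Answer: 1940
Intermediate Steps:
R = 33 (R = Add(-9, Mul(Add(4, 3), Add(0, 6))) = Add(-9, Mul(7, 6)) = Add(-9, 42) = 33)
Function('A')(t, E) = Mul(t, Add(33, E)) (Function('A')(t, E) = Mul(Add(33, E), t) = Mul(t, Add(33, E)))
Add(Mul(19, 115), Function('A')(-7, 2)) = Add(Mul(19, 115), Mul(-7, Add(33, 2))) = Add(2185, Mul(-7, 35)) = Add(2185, -245) = 1940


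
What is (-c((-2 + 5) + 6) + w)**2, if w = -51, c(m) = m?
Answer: 3600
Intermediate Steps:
(-c((-2 + 5) + 6) + w)**2 = (-((-2 + 5) + 6) - 51)**2 = (-(3 + 6) - 51)**2 = (-1*9 - 51)**2 = (-9 - 51)**2 = (-60)**2 = 3600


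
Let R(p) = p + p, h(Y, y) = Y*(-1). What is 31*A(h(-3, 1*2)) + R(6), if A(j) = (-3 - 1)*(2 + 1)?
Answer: -360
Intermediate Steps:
h(Y, y) = -Y
A(j) = -12 (A(j) = -4*3 = -12)
R(p) = 2*p
31*A(h(-3, 1*2)) + R(6) = 31*(-12) + 2*6 = -372 + 12 = -360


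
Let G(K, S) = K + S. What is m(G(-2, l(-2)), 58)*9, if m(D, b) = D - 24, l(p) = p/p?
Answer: -225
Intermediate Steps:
l(p) = 1
m(D, b) = -24 + D
m(G(-2, l(-2)), 58)*9 = (-24 + (-2 + 1))*9 = (-24 - 1)*9 = -25*9 = -225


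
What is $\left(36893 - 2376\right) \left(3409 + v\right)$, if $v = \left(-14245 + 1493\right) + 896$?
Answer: $-291565099$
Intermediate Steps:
$v = -11856$ ($v = -12752 + 896 = -11856$)
$\left(36893 - 2376\right) \left(3409 + v\right) = \left(36893 - 2376\right) \left(3409 - 11856\right) = 34517 \left(-8447\right) = -291565099$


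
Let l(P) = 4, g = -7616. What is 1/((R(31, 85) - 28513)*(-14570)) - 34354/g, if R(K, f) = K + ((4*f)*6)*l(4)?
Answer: 1271491096597/281879146080 ≈ 4.5108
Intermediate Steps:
R(K, f) = K + 96*f (R(K, f) = K + ((4*f)*6)*4 = K + (24*f)*4 = K + 96*f)
1/((R(31, 85) - 28513)*(-14570)) - 34354/g = 1/(((31 + 96*85) - 28513)*(-14570)) - 34354/(-7616) = -1/14570/((31 + 8160) - 28513) - 34354*(-1/7616) = -1/14570/(8191 - 28513) + 17177/3808 = -1/14570/(-20322) + 17177/3808 = -1/20322*(-1/14570) + 17177/3808 = 1/296091540 + 17177/3808 = 1271491096597/281879146080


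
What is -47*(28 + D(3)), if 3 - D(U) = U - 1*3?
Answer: -1457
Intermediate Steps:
D(U) = 6 - U (D(U) = 3 - (U - 1*3) = 3 - (U - 3) = 3 - (-3 + U) = 3 + (3 - U) = 6 - U)
-47*(28 + D(3)) = -47*(28 + (6 - 1*3)) = -47*(28 + (6 - 3)) = -47*(28 + 3) = -47*31 = -1457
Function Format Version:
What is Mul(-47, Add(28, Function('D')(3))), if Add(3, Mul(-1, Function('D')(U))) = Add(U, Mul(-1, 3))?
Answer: -1457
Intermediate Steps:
Function('D')(U) = Add(6, Mul(-1, U)) (Function('D')(U) = Add(3, Mul(-1, Add(U, Mul(-1, 3)))) = Add(3, Mul(-1, Add(U, -3))) = Add(3, Mul(-1, Add(-3, U))) = Add(3, Add(3, Mul(-1, U))) = Add(6, Mul(-1, U)))
Mul(-47, Add(28, Function('D')(3))) = Mul(-47, Add(28, Add(6, Mul(-1, 3)))) = Mul(-47, Add(28, Add(6, -3))) = Mul(-47, Add(28, 3)) = Mul(-47, 31) = -1457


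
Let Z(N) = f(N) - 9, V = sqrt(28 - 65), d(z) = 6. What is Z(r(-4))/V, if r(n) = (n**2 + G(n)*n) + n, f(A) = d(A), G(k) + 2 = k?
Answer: 3*I*sqrt(37)/37 ≈ 0.4932*I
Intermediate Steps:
G(k) = -2 + k
f(A) = 6
r(n) = n + n**2 + n*(-2 + n) (r(n) = (n**2 + (-2 + n)*n) + n = (n**2 + n*(-2 + n)) + n = n + n**2 + n*(-2 + n))
V = I*sqrt(37) (V = sqrt(-37) = I*sqrt(37) ≈ 6.0828*I)
Z(N) = -3 (Z(N) = 6 - 9 = -3)
Z(r(-4))/V = -3*(-I*sqrt(37)/37) = -(-3)*I*sqrt(37)/37 = 3*I*sqrt(37)/37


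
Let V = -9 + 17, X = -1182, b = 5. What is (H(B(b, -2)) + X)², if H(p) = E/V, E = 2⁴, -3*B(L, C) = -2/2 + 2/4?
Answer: 1392400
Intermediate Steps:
B(L, C) = ⅙ (B(L, C) = -(-2/2 + 2/4)/3 = -(-2*½ + 2*(¼))/3 = -(-1 + ½)/3 = -⅓*(-½) = ⅙)
E = 16
V = 8
H(p) = 2 (H(p) = 16/8 = 16*(⅛) = 2)
(H(B(b, -2)) + X)² = (2 - 1182)² = (-1180)² = 1392400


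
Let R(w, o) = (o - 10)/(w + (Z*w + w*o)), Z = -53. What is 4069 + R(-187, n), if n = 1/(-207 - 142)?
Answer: 13809625056/3393863 ≈ 4069.0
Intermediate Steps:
n = -1/349 (n = 1/(-349) = -1/349 ≈ -0.0028653)
R(w, o) = (-10 + o)/(-52*w + o*w) (R(w, o) = (o - 10)/(w + (-53*w + w*o)) = (-10 + o)/(w + (-53*w + o*w)) = (-10 + o)/(-52*w + o*w))
4069 + R(-187, n) = 4069 + (-10 - 1/349)/((-187)*(-52 - 1/349)) = 4069 - 1/187*(-3491/349)/(-18149/349) = 4069 - 1/187*(-349/18149)*(-3491/349) = 4069 - 3491/3393863 = 13809625056/3393863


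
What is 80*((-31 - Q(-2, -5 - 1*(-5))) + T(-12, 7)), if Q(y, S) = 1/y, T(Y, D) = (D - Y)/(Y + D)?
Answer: -2744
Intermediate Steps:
T(Y, D) = (D - Y)/(D + Y)
80*((-31 - Q(-2, -5 - 1*(-5))) + T(-12, 7)) = 80*((-31 - 1/(-2)) + (7 - 1*(-12))/(7 - 12)) = 80*((-31 - 1*(-1/2)) + (7 + 12)/(-5)) = 80*((-31 + 1/2) - 1/5*19) = 80*(-61/2 - 19/5) = 80*(-343/10) = -2744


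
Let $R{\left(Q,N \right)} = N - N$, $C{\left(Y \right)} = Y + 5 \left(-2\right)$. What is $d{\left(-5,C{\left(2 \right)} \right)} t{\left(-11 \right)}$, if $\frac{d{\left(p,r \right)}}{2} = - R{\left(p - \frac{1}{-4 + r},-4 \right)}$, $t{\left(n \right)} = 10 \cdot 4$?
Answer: $0$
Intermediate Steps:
$C{\left(Y \right)} = -10 + Y$ ($C{\left(Y \right)} = Y - 10 = -10 + Y$)
$t{\left(n \right)} = 40$
$R{\left(Q,N \right)} = 0$
$d{\left(p,r \right)} = 0$ ($d{\left(p,r \right)} = 2 \left(\left(-1\right) 0\right) = 2 \cdot 0 = 0$)
$d{\left(-5,C{\left(2 \right)} \right)} t{\left(-11 \right)} = 0 \cdot 40 = 0$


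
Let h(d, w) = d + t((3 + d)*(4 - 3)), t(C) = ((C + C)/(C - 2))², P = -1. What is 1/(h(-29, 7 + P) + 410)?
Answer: 49/18838 ≈ 0.0026011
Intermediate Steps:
t(C) = 4*C²/(-2 + C)² (t(C) = ((2*C)/(-2 + C))² = (2*C/(-2 + C))² = 4*C²/(-2 + C)²)
h(d, w) = d + 4*(3 + d)²/(1 + d)² (h(d, w) = d + 4*((3 + d)*(4 - 3))²/(-2 + (3 + d)*(4 - 3))² = d + 4*((3 + d)*1)²/(-2 + (3 + d)*1)² = d + 4*(3 + d)²/(-2 + (3 + d))² = d + 4*(3 + d)²/(1 + d)²)
1/(h(-29, 7 + P) + 410) = 1/((-29 + 4*(3 - 29)²/(1 - 29)²) + 410) = 1/((-29 + 4*(-26)²/(-28)²) + 410) = 1/((-29 + 4*(1/784)*676) + 410) = 1/((-29 + 169/49) + 410) = 1/(-1252/49 + 410) = 1/(18838/49) = 49/18838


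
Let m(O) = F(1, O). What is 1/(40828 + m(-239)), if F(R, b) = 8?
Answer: 1/40836 ≈ 2.4488e-5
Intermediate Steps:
m(O) = 8
1/(40828 + m(-239)) = 1/(40828 + 8) = 1/40836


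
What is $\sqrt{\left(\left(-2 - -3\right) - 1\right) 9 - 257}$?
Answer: $i \sqrt{257} \approx 16.031 i$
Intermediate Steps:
$\sqrt{\left(\left(-2 - -3\right) - 1\right) 9 - 257} = \sqrt{\left(\left(-2 + 3\right) - 1\right) 9 - 257} = \sqrt{\left(1 - 1\right) 9 - 257} = \sqrt{0 \cdot 9 - 257} = \sqrt{0 - 257} = \sqrt{-257} = i \sqrt{257}$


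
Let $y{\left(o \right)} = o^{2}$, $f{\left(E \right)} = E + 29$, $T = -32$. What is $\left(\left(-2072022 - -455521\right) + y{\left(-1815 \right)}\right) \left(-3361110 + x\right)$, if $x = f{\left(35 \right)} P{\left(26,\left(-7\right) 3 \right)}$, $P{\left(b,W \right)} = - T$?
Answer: $-5635578934888$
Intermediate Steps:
$f{\left(E \right)} = 29 + E$
$P{\left(b,W \right)} = 32$ ($P{\left(b,W \right)} = \left(-1\right) \left(-32\right) = 32$)
$x = 2048$ ($x = \left(29 + 35\right) 32 = 64 \cdot 32 = 2048$)
$\left(\left(-2072022 - -455521\right) + y{\left(-1815 \right)}\right) \left(-3361110 + x\right) = \left(\left(-2072022 - -455521\right) + \left(-1815\right)^{2}\right) \left(-3361110 + 2048\right) = \left(\left(-2072022 + 455521\right) + 3294225\right) \left(-3359062\right) = \left(-1616501 + 3294225\right) \left(-3359062\right) = 1677724 \left(-3359062\right) = -5635578934888$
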